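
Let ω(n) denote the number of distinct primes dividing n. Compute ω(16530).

5

16530 = 2 · 8265
8265 = 3 · 2755
2755 = 5 · 551
551 = 19 · 29
16530 = 2 · 3 · 5 · 19 · 29, which has 5 distinct prime factors.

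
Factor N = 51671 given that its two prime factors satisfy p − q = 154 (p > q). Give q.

163

Since p = q + 154, we have 51671 = q(q + 154), so q² + 154q − 51671 = 0.
Discriminant: 154² + 4·51671 = 23716 + 206684 = 230400; √230400 = 480.
q = (−154 + 480)/2 = 163, and p = q + 154 = 317.
Check: 163 · 317 = 51671.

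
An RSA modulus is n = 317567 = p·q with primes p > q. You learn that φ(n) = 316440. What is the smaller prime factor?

φ(n) = (p−1)(q−1) = n − (p+q) + 1, so p + q = 317567 − 316440 + 1 = 1128.
p and q are the roots of t² − 1128t + 317567 = 0.
Discriminant: 1128² − 4·317567 = 1272384 − 1270268 = 2116; √2116 = 46.
q = (1128 − 46)/2 = 541, p = (1128 + 46)/2 = 587.
Check: 541 · 587 = 317567.

541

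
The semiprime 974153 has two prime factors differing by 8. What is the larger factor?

Since p = q + 8, we have 974153 = q(q + 8), so q² + 8q − 974153 = 0.
Discriminant: 8² + 4·974153 = 64 + 3896612 = 3896676; √3896676 = 1974.
q = (−8 + 1974)/2 = 983, and p = q + 8 = 991.
Check: 983 · 991 = 974153.

991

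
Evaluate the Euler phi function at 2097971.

2043360

Factor: 2097971 = 67 · 173 · 181.
φ(2097971) = (67−1) · (173−1) · (181−1) = 66 · 172 · 180 = 2043360.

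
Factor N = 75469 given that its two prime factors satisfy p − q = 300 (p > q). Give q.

163

Since p = q + 300, we have 75469 = q(q + 300), so q² + 300q − 75469 = 0.
Discriminant: 300² + 4·75469 = 90000 + 301876 = 391876; √391876 = 626.
q = (−300 + 626)/2 = 163, and p = q + 300 = 463.
Check: 163 · 463 = 75469.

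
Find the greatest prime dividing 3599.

61

3599 = 59 · 61
61 is prime.
So 3599 = 59 · 61; the largest prime factor is 61.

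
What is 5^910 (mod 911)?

5^1 ≡ 5 (mod 911)
5^2 ≡ 5^2 = 25 ≡ 25 (mod 911)
5^4 ≡ 25^2 = 625 ≡ 625 (mod 911)
5^8 ≡ 625^2 = 390625 ≡ 717 (mod 911)
5^16 ≡ 717^2 = 514089 ≡ 285 (mod 911)
5^32 ≡ 285^2 = 81225 ≡ 146 (mod 911)
5^64 ≡ 146^2 = 21316 ≡ 363 (mod 911)
5^128 ≡ 363^2 = 131769 ≡ 585 (mod 911)
5^256 ≡ 585^2 = 342225 ≡ 600 (mod 911)
5^512 ≡ 600^2 = 360000 ≡ 155 (mod 911)
910 = 512 + 256 + 128 + 8 + 4 + 2 in binary powers of 2.
So 5^910 ≡ 155 · 600 · 585 · 717 · 625 · 25 ≡ 1 (mod 911).
Since the result is 1, base 5 gives no evidence that 911 is composite.

1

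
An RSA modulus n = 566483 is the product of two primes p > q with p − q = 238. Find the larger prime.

Since p = q + 238, we have 566483 = q(q + 238), so q² + 238q − 566483 = 0.
Discriminant: 238² + 4·566483 = 56644 + 2265932 = 2322576; √2322576 = 1524.
q = (−238 + 1524)/2 = 643, and p = q + 238 = 881.
Check: 643 · 881 = 566483.

881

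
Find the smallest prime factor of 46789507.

83

46789507 is odd.
Digit sum 46, not divisible by 3.
Ends in 7: not divisible by 5.
7: 46789507 = 7·6684215 + 2
11: 46789507 = 11·4253591 + 6
13: 46789507 = 13·3599192 + 11
17: 46789507 = 17·2752323 + 16
19: 46789507 = 19·2462605 + 12
23: 46789507 = 23·2034326 + 9
29: 46789507 = 29·1613431 + 8
31: 46789507 = 31·1509338 + 29
37: 46789507 = 37·1264581 + 10
41: 46789507 = 41·1141207 + 20
43: 46789507 = 43·1088128 + 3
47: 46789507 = 47·995521 + 20
53: 46789507 = 53·882820 + 47
59: 46789507 = 59·793042 + 29
61: 46789507 = 61·767041 + 6
67: 46789507 = 67·698350 + 57
71: 46789507 = 71·659007 + 10
73: 46789507 = 73·640952 + 11
79: 46789507 = 79·592272 + 19
83: 46789507 = 83·563729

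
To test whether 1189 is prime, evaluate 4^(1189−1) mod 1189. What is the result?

223

4^1 ≡ 4 (mod 1189)
4^2 ≡ 4^2 = 16 ≡ 16 (mod 1189)
4^4 ≡ 16^2 = 256 ≡ 256 (mod 1189)
4^8 ≡ 256^2 = 65536 ≡ 141 (mod 1189)
4^16 ≡ 141^2 = 19881 ≡ 857 (mod 1189)
4^32 ≡ 857^2 = 734449 ≡ 836 (mod 1189)
4^64 ≡ 836^2 = 698896 ≡ 953 (mod 1189)
4^128 ≡ 953^2 = 908209 ≡ 1002 (mod 1189)
4^256 ≡ 1002^2 = 1004004 ≡ 488 (mod 1189)
4^512 ≡ 488^2 = 238144 ≡ 344 (mod 1189)
4^1024 ≡ 344^2 = 118336 ≡ 625 (mod 1189)
1188 = 1024 + 128 + 32 + 4 in binary powers of 2.
So 4^1188 ≡ 625 · 1002 · 836 · 256 ≡ 223 (mod 1189).
Since 223 ≠ 1, base 4 is a Fermat witness: 1189 is composite.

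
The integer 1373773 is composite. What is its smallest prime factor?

37

1373773 is odd.
Digit sum 31, not divisible by 3.
Ends in 3: not divisible by 5.
7: 1373773 = 7·196253 + 2
11: 1373773 = 11·124888 + 5
13: 1373773 = 13·105674 + 11
17: 1373773 = 17·80810 + 3
19: 1373773 = 19·72303 + 16
23: 1373773 = 23·59729 + 6
29: 1373773 = 29·47371 + 14
31: 1373773 = 31·44315 + 8
37: 1373773 = 37·37129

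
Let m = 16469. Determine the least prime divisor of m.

43

16469 is odd.
Digit sum 26, not divisible by 3.
Ends in 9: not divisible by 5.
7: 16469 = 7·2352 + 5
11: 16469 = 11·1497 + 2
13: 16469 = 13·1266 + 11
17: 16469 = 17·968 + 13
19: 16469 = 19·866 + 15
23: 16469 = 23·716 + 1
29: 16469 = 29·567 + 26
31: 16469 = 31·531 + 8
37: 16469 = 37·445 + 4
41: 16469 = 41·401 + 28
43: 16469 = 43·383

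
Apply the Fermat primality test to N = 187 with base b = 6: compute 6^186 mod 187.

6^1 ≡ 6 (mod 187)
6^2 ≡ 6^2 = 36 ≡ 36 (mod 187)
6^4 ≡ 36^2 = 1296 ≡ 174 (mod 187)
6^8 ≡ 174^2 = 30276 ≡ 169 (mod 187)
6^16 ≡ 169^2 = 28561 ≡ 137 (mod 187)
6^32 ≡ 137^2 = 18769 ≡ 69 (mod 187)
6^64 ≡ 69^2 = 4761 ≡ 86 (mod 187)
6^128 ≡ 86^2 = 7396 ≡ 103 (mod 187)
186 = 128 + 32 + 16 + 8 + 2 in binary powers of 2.
So 6^186 ≡ 103 · 69 · 137 · 169 · 36 ≡ 49 (mod 187).
Since 49 ≠ 1, base 6 is a Fermat witness: 187 is composite.

49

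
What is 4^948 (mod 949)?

4^1 ≡ 4 (mod 949)
4^2 ≡ 4^2 = 16 ≡ 16 (mod 949)
4^4 ≡ 16^2 = 256 ≡ 256 (mod 949)
4^8 ≡ 256^2 = 65536 ≡ 55 (mod 949)
4^16 ≡ 55^2 = 3025 ≡ 178 (mod 949)
4^32 ≡ 178^2 = 31684 ≡ 367 (mod 949)
4^64 ≡ 367^2 = 134689 ≡ 880 (mod 949)
4^128 ≡ 880^2 = 774400 ≡ 16 (mod 949)
4^256 ≡ 16^2 = 256 ≡ 256 (mod 949)
4^512 ≡ 256^2 = 65536 ≡ 55 (mod 949)
948 = 512 + 256 + 128 + 32 + 16 + 4 in binary powers of 2.
So 4^948 ≡ 55 · 256 · 16 · 367 · 178 · 256 ≡ 794 (mod 949).
Since 794 ≠ 1, base 4 is a Fermat witness: 949 is composite.

794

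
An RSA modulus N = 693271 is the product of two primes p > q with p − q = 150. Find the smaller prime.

Since p = q + 150, we have 693271 = q(q + 150), so q² + 150q − 693271 = 0.
Discriminant: 150² + 4·693271 = 22500 + 2773084 = 2795584; √2795584 = 1672.
q = (−150 + 1672)/2 = 761, and p = q + 150 = 911.
Check: 761 · 911 = 693271.

761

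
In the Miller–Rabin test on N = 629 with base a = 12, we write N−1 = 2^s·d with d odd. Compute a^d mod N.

201

629 − 1 = 628 = 2^2 · 157, so d = 157.
12^1 ≡ 12 (mod 629)
12^2 ≡ 12^2 = 144 ≡ 144 (mod 629)
12^4 ≡ 144^2 = 20736 ≡ 608 (mod 629)
12^8 ≡ 608^2 = 369664 ≡ 441 (mod 629)
12^16 ≡ 441^2 = 194481 ≡ 120 (mod 629)
12^32 ≡ 120^2 = 14400 ≡ 562 (mod 629)
12^64 ≡ 562^2 = 315844 ≡ 86 (mod 629)
12^128 ≡ 86^2 = 7396 ≡ 477 (mod 629)
157 = 128 + 16 + 8 + 4 + 1 in binary powers of 2.
So 12^157 ≡ 477 · 120 · 441 · 608 · 12 ≡ 201 (mod 629).
Squaring chain: 201 → 145; never reaches −1, so base 12 is a Miller–Rabin witness that 629 is composite.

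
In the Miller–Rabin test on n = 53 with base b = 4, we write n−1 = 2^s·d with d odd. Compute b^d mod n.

52

53 − 1 = 52 = 2^2 · 13, so d = 13.
4^1 ≡ 4 (mod 53)
4^2 ≡ 4^2 = 16 ≡ 16 (mod 53)
4^4 ≡ 16^2 = 256 ≡ 44 (mod 53)
4^8 ≡ 44^2 = 1936 ≡ 28 (mod 53)
13 = 8 + 4 + 1 in binary powers of 2.
So 4^13 ≡ 28 · 44 · 4 ≡ 52 (mod 53).
Since 4^d ≡ 52 (mod 53), base 4 does not prove 53 composite.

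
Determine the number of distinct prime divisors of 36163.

2

36163 = 29^2 · 43
36163 = 29^2 · 43, which has 2 distinct prime factors.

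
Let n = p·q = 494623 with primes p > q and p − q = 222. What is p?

Since p = q + 222, we have 494623 = q(q + 222), so q² + 222q − 494623 = 0.
Discriminant: 222² + 4·494623 = 49284 + 1978492 = 2027776; √2027776 = 1424.
q = (−222 + 1424)/2 = 601, and p = q + 222 = 823.
Check: 601 · 823 = 494623.

823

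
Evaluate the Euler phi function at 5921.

5700

Factor: 5921 = 31 · 191.
φ(5921) = (31−1) · (191−1) = 30 · 190 = 5700.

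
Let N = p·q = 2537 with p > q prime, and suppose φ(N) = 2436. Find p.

59

φ(n) = (p−1)(q−1) = n − (p+q) + 1, so p + q = 2537 − 2436 + 1 = 102.
p and q are the roots of t² − 102t + 2537 = 0.
Discriminant: 102² − 4·2537 = 10404 − 10148 = 256; √256 = 16.
q = (102 − 16)/2 = 43, p = (102 + 16)/2 = 59.
Check: 43 · 59 = 2537.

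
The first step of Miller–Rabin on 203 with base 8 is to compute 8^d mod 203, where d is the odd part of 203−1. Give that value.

155

203 − 1 = 202 = 2^1 · 101, so d = 101.
8^1 ≡ 8 (mod 203)
8^2 ≡ 8^2 = 64 ≡ 64 (mod 203)
8^4 ≡ 64^2 = 4096 ≡ 36 (mod 203)
8^8 ≡ 36^2 = 1296 ≡ 78 (mod 203)
8^16 ≡ 78^2 = 6084 ≡ 197 (mod 203)
8^32 ≡ 197^2 = 38809 ≡ 36 (mod 203)
8^64 ≡ 36^2 = 1296 ≡ 78 (mod 203)
101 = 64 + 32 + 4 + 1 in binary powers of 2.
So 8^101 ≡ 78 · 36 · 36 · 8 ≡ 155 (mod 203).
Squaring chain: 155; never reaches −1, so base 8 is a Miller–Rabin witness that 203 is composite.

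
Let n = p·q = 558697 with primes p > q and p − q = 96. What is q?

701

Since p = q + 96, we have 558697 = q(q + 96), so q² + 96q − 558697 = 0.
Discriminant: 96² + 4·558697 = 9216 + 2234788 = 2244004; √2244004 = 1498.
q = (−96 + 1498)/2 = 701, and p = q + 96 = 797.
Check: 701 · 797 = 558697.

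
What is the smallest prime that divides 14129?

14129 is odd.
Digit sum 17, not divisible by 3.
Ends in 9: not divisible by 5.
7: 14129 = 7·2018 + 3
11: 14129 = 11·1284 + 5
13: 14129 = 13·1086 + 11
17: 14129 = 17·831 + 2
19: 14129 = 19·743 + 12
23: 14129 = 23·614 + 7
29: 14129 = 29·487 + 6
31: 14129 = 31·455 + 24
37: 14129 = 37·381 + 32
41: 14129 = 41·344 + 25
43: 14129 = 43·328 + 25
47: 14129 = 47·300 + 29
53: 14129 = 53·266 + 31
59: 14129 = 59·239 + 28
61: 14129 = 61·231 + 38
67: 14129 = 67·210 + 59
71: 14129 = 71·199

71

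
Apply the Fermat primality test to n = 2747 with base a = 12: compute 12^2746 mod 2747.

2137

12^1 ≡ 12 (mod 2747)
12^2 ≡ 12^2 = 144 ≡ 144 (mod 2747)
12^4 ≡ 144^2 = 20736 ≡ 1507 (mod 2747)
12^8 ≡ 1507^2 = 2271049 ≡ 2027 (mod 2747)
12^16 ≡ 2027^2 = 4108729 ≡ 1964 (mod 2747)
12^32 ≡ 1964^2 = 3857296 ≡ 508 (mod 2747)
12^64 ≡ 508^2 = 258064 ≡ 2593 (mod 2747)
12^128 ≡ 2593^2 = 6723649 ≡ 1740 (mod 2747)
12^256 ≡ 1740^2 = 3027600 ≡ 406 (mod 2747)
12^512 ≡ 406^2 = 164836 ≡ 16 (mod 2747)
12^1024 ≡ 16^2 = 256 ≡ 256 (mod 2747)
12^2048 ≡ 256^2 = 65536 ≡ 2355 (mod 2747)
2746 = 2048 + 512 + 128 + 32 + 16 + 8 + 2 in binary powers of 2.
So 12^2746 ≡ 2355 · 16 · 1740 · 508 · 1964 · 2027 · 144 ≡ 2137 (mod 2747).
Since 2137 ≠ 1, base 12 is a Fermat witness: 2747 is composite.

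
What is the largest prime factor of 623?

89

623 = 7 · 89
89 is prime.
So 623 = 7 · 89; the largest prime factor is 89.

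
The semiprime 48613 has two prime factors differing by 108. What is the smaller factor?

Since p = q + 108, we have 48613 = q(q + 108), so q² + 108q − 48613 = 0.
Discriminant: 108² + 4·48613 = 11664 + 194452 = 206116; √206116 = 454.
q = (−108 + 454)/2 = 173, and p = q + 108 = 281.
Check: 173 · 281 = 48613.

173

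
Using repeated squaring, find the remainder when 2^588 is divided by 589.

163

2^1 ≡ 2 (mod 589)
2^2 ≡ 2^2 = 4 ≡ 4 (mod 589)
2^4 ≡ 4^2 = 16 ≡ 16 (mod 589)
2^8 ≡ 16^2 = 256 ≡ 256 (mod 589)
2^16 ≡ 256^2 = 65536 ≡ 157 (mod 589)
2^32 ≡ 157^2 = 24649 ≡ 500 (mod 589)
2^64 ≡ 500^2 = 250000 ≡ 264 (mod 589)
2^128 ≡ 264^2 = 69696 ≡ 194 (mod 589)
2^256 ≡ 194^2 = 37636 ≡ 529 (mod 589)
2^512 ≡ 529^2 = 279841 ≡ 66 (mod 589)
588 = 512 + 64 + 8 + 4 in binary powers of 2.
So 2^588 ≡ 66 · 264 · 256 · 16 ≡ 163 (mod 589).
Since 163 ≠ 1, base 2 is a Fermat witness: 589 is composite.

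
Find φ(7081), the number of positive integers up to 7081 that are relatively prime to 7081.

Factor: 7081 = 73 · 97.
φ(7081) = (73−1) · (97−1) = 72 · 96 = 6912.

6912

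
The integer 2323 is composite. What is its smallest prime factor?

23

2323 is odd.
Digit sum 10, not divisible by 3.
Ends in 3: not divisible by 5.
7: 2323 = 7·331 + 6
11: 2323 = 11·211 + 2
13: 2323 = 13·178 + 9
17: 2323 = 17·136 + 11
19: 2323 = 19·122 + 5
23: 2323 = 23·101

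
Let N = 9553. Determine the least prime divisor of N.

9553 is odd.
Digit sum 22, not divisible by 3.
Ends in 3: not divisible by 5.
7: 9553 = 7·1364 + 5
11: 9553 = 11·868 + 5
13: 9553 = 13·734 + 11
17: 9553 = 17·561 + 16
19: 9553 = 19·502 + 15
23: 9553 = 23·415 + 8
29: 9553 = 29·329 + 12
31: 9553 = 31·308 + 5
37: 9553 = 37·258 + 7
41: 9553 = 41·233

41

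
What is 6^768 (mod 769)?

6^1 ≡ 6 (mod 769)
6^2 ≡ 6^2 = 36 ≡ 36 (mod 769)
6^4 ≡ 36^2 = 1296 ≡ 527 (mod 769)
6^8 ≡ 527^2 = 277729 ≡ 120 (mod 769)
6^16 ≡ 120^2 = 14400 ≡ 558 (mod 769)
6^32 ≡ 558^2 = 311364 ≡ 688 (mod 769)
6^64 ≡ 688^2 = 473344 ≡ 409 (mod 769)
6^128 ≡ 409^2 = 167281 ≡ 408 (mod 769)
6^256 ≡ 408^2 = 166464 ≡ 360 (mod 769)
6^512 ≡ 360^2 = 129600 ≡ 408 (mod 769)
768 = 512 + 256 in binary powers of 2.
So 6^768 ≡ 408 · 360 ≡ 1 (mod 769).
Since the result is 1, base 6 gives no evidence that 769 is composite.

1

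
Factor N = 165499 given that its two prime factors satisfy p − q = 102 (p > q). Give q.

Since p = q + 102, we have 165499 = q(q + 102), so q² + 102q − 165499 = 0.
Discriminant: 102² + 4·165499 = 10404 + 661996 = 672400; √672400 = 820.
q = (−102 + 820)/2 = 359, and p = q + 102 = 461.
Check: 359 · 461 = 165499.

359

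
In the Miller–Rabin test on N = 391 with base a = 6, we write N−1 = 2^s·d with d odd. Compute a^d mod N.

386

391 − 1 = 390 = 2^1 · 195, so d = 195.
6^1 ≡ 6 (mod 391)
6^2 ≡ 6^2 = 36 ≡ 36 (mod 391)
6^4 ≡ 36^2 = 1296 ≡ 123 (mod 391)
6^8 ≡ 123^2 = 15129 ≡ 271 (mod 391)
6^16 ≡ 271^2 = 73441 ≡ 324 (mod 391)
6^32 ≡ 324^2 = 104976 ≡ 188 (mod 391)
6^64 ≡ 188^2 = 35344 ≡ 154 (mod 391)
6^128 ≡ 154^2 = 23716 ≡ 256 (mod 391)
195 = 128 + 64 + 2 + 1 in binary powers of 2.
So 6^195 ≡ 256 · 154 · 36 · 6 ≡ 386 (mod 391).
Squaring chain: 386; never reaches −1, so base 6 is a Miller–Rabin witness that 391 is composite.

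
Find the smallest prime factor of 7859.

29

7859 is odd.
Digit sum 29, not divisible by 3.
Ends in 9: not divisible by 5.
7: 7859 = 7·1122 + 5
11: 7859 = 11·714 + 5
13: 7859 = 13·604 + 7
17: 7859 = 17·462 + 5
19: 7859 = 19·413 + 12
23: 7859 = 23·341 + 16
29: 7859 = 29·271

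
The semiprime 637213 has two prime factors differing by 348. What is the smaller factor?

643

Since p = q + 348, we have 637213 = q(q + 348), so q² + 348q − 637213 = 0.
Discriminant: 348² + 4·637213 = 121104 + 2548852 = 2669956; √2669956 = 1634.
q = (−348 + 1634)/2 = 643, and p = q + 348 = 991.
Check: 643 · 991 = 637213.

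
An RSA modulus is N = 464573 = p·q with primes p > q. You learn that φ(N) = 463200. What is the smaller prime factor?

601

φ(n) = (p−1)(q−1) = n − (p+q) + 1, so p + q = 464573 − 463200 + 1 = 1374.
p and q are the roots of t² − 1374t + 464573 = 0.
Discriminant: 1374² − 4·464573 = 1887876 − 1858292 = 29584; √29584 = 172.
q = (1374 − 172)/2 = 601, p = (1374 + 172)/2 = 773.
Check: 601 · 773 = 464573.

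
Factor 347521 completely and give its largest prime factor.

83

347521 = 53 · 6557
6557 = 79 · 83
83 is prime.
So 347521 = 53 · 79 · 83; the largest prime factor is 83.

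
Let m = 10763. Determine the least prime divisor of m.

10763 is odd.
Digit sum 17, not divisible by 3.
Ends in 3: not divisible by 5.
7: 10763 = 7·1537 + 4
11: 10763 = 11·978 + 5
13: 10763 = 13·827 + 12
17: 10763 = 17·633 + 2
19: 10763 = 19·566 + 9
23: 10763 = 23·467 + 22
29: 10763 = 29·371 + 4
31: 10763 = 31·347 + 6
37: 10763 = 37·290 + 33
41: 10763 = 41·262 + 21
43: 10763 = 43·250 + 13
47: 10763 = 47·229

47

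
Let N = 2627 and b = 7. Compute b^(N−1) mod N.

774

7^1 ≡ 7 (mod 2627)
7^2 ≡ 7^2 = 49 ≡ 49 (mod 2627)
7^4 ≡ 49^2 = 2401 ≡ 2401 (mod 2627)
7^8 ≡ 2401^2 = 5764801 ≡ 1163 (mod 2627)
7^16 ≡ 1163^2 = 1352569 ≡ 2291 (mod 2627)
7^32 ≡ 2291^2 = 5248681 ≡ 2562 (mod 2627)
7^64 ≡ 2562^2 = 6563844 ≡ 1598 (mod 2627)
7^128 ≡ 1598^2 = 2553604 ≡ 160 (mod 2627)
7^256 ≡ 160^2 = 25600 ≡ 1957 (mod 2627)
7^512 ≡ 1957^2 = 3829849 ≡ 2310 (mod 2627)
7^1024 ≡ 2310^2 = 5336100 ≡ 663 (mod 2627)
7^2048 ≡ 663^2 = 439569 ≡ 860 (mod 2627)
2626 = 2048 + 512 + 64 + 2 in binary powers of 2.
So 7^2626 ≡ 860 · 2310 · 1598 · 49 ≡ 774 (mod 2627).
Since 774 ≠ 1, base 7 is a Fermat witness: 2627 is composite.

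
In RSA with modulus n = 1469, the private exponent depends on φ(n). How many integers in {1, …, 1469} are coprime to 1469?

Factor: 1469 = 13 · 113.
φ(1469) = (13−1) · (113−1) = 12 · 112 = 1344.

1344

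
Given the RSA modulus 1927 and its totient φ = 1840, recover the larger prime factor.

47

φ(n) = (p−1)(q−1) = n − (p+q) + 1, so p + q = 1927 − 1840 + 1 = 88.
p and q are the roots of t² − 88t + 1927 = 0.
Discriminant: 88² − 4·1927 = 7744 − 7708 = 36; √36 = 6.
q = (88 − 6)/2 = 41, p = (88 + 6)/2 = 47.
Check: 41 · 47 = 1927.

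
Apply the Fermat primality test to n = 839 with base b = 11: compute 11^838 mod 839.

1

11^1 ≡ 11 (mod 839)
11^2 ≡ 11^2 = 121 ≡ 121 (mod 839)
11^4 ≡ 121^2 = 14641 ≡ 378 (mod 839)
11^8 ≡ 378^2 = 142884 ≡ 254 (mod 839)
11^16 ≡ 254^2 = 64516 ≡ 752 (mod 839)
11^32 ≡ 752^2 = 565504 ≡ 18 (mod 839)
11^64 ≡ 18^2 = 324 ≡ 324 (mod 839)
11^128 ≡ 324^2 = 104976 ≡ 101 (mod 839)
11^256 ≡ 101^2 = 10201 ≡ 133 (mod 839)
11^512 ≡ 133^2 = 17689 ≡ 70 (mod 839)
838 = 512 + 256 + 64 + 4 + 2 in binary powers of 2.
So 11^838 ≡ 70 · 133 · 324 · 378 · 121 ≡ 1 (mod 839).
Since the result is 1, base 11 gives no evidence that 839 is composite.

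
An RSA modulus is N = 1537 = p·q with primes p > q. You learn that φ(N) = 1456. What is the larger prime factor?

φ(n) = (p−1)(q−1) = n − (p+q) + 1, so p + q = 1537 − 1456 + 1 = 82.
p and q are the roots of t² − 82t + 1537 = 0.
Discriminant: 82² − 4·1537 = 6724 − 6148 = 576; √576 = 24.
q = (82 − 24)/2 = 29, p = (82 + 24)/2 = 53.
Check: 29 · 53 = 1537.

53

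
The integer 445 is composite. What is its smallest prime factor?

5

445 is odd.
Digit sum 13, not divisible by 3.
Ends in 5: divisible by 5.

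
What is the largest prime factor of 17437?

17437 = 7 · 2491
2491 = 47 · 53
53 is prime.
So 17437 = 7 · 47 · 53; the largest prime factor is 53.

53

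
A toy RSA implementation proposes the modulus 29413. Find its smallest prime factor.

29413 is odd.
Digit sum 19, not divisible by 3.
Ends in 3: not divisible by 5.
7: 29413 = 7·4201 + 6
11: 29413 = 11·2673 + 10
13: 29413 = 13·2262 + 7
17: 29413 = 17·1730 + 3
19: 29413 = 19·1548 + 1
23: 29413 = 23·1278 + 19
29: 29413 = 29·1014 + 7
31: 29413 = 31·948 + 25
37: 29413 = 37·794 + 35
41: 29413 = 41·717 + 16
43: 29413 = 43·684 + 1
47: 29413 = 47·625 + 38
53: 29413 = 53·554 + 51
59: 29413 = 59·498 + 31
61: 29413 = 61·482 + 11
67: 29413 = 67·439

67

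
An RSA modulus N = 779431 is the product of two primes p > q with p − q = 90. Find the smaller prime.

Since p = q + 90, we have 779431 = q(q + 90), so q² + 90q − 779431 = 0.
Discriminant: 90² + 4·779431 = 8100 + 3117724 = 3125824; √3125824 = 1768.
q = (−90 + 1768)/2 = 839, and p = q + 90 = 929.
Check: 839 · 929 = 779431.

839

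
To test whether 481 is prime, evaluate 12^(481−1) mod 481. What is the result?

248

12^1 ≡ 12 (mod 481)
12^2 ≡ 12^2 = 144 ≡ 144 (mod 481)
12^4 ≡ 144^2 = 20736 ≡ 53 (mod 481)
12^8 ≡ 53^2 = 2809 ≡ 404 (mod 481)
12^16 ≡ 404^2 = 163216 ≡ 157 (mod 481)
12^32 ≡ 157^2 = 24649 ≡ 118 (mod 481)
12^64 ≡ 118^2 = 13924 ≡ 456 (mod 481)
12^128 ≡ 456^2 = 207936 ≡ 144 (mod 481)
12^256 ≡ 144^2 = 20736 ≡ 53 (mod 481)
480 = 256 + 128 + 64 + 32 in binary powers of 2.
So 12^480 ≡ 53 · 144 · 456 · 118 ≡ 248 (mod 481).
Since 248 ≠ 1, base 12 is a Fermat witness: 481 is composite.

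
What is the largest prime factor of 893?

47

893 = 19 · 47
47 is prime.
So 893 = 19 · 47; the largest prime factor is 47.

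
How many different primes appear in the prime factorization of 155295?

155295 = 3^2 · 17255
17255 = 5 · 3451
3451 = 7 · 493
493 = 17 · 29
155295 = 3^2 · 5 · 7 · 17 · 29, which has 5 distinct prime factors.

5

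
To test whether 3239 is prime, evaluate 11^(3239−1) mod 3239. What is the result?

3013

11^1 ≡ 11 (mod 3239)
11^2 ≡ 11^2 = 121 ≡ 121 (mod 3239)
11^4 ≡ 121^2 = 14641 ≡ 1685 (mod 3239)
11^8 ≡ 1685^2 = 2839225 ≡ 1861 (mod 3239)
11^16 ≡ 1861^2 = 3463321 ≡ 830 (mod 3239)
11^32 ≡ 830^2 = 688900 ≡ 2232 (mod 3239)
11^64 ≡ 2232^2 = 4981824 ≡ 242 (mod 3239)
11^128 ≡ 242^2 = 58564 ≡ 262 (mod 3239)
11^256 ≡ 262^2 = 68644 ≡ 625 (mod 3239)
11^512 ≡ 625^2 = 390625 ≡ 1945 (mod 3239)
11^1024 ≡ 1945^2 = 3783025 ≡ 3112 (mod 3239)
11^2048 ≡ 3112^2 = 9684544 ≡ 3173 (mod 3239)
3238 = 2048 + 1024 + 128 + 32 + 4 + 2 in binary powers of 2.
So 11^3238 ≡ 3173 · 3112 · 262 · 2232 · 1685 · 121 ≡ 3013 (mod 3239).
Since 3013 ≠ 1, base 11 is a Fermat witness: 3239 is composite.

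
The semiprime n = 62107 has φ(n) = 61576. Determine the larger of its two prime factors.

359

φ(n) = (p−1)(q−1) = n − (p+q) + 1, so p + q = 62107 − 61576 + 1 = 532.
p and q are the roots of t² − 532t + 62107 = 0.
Discriminant: 532² − 4·62107 = 283024 − 248428 = 34596; √34596 = 186.
q = (532 − 186)/2 = 173, p = (532 + 186)/2 = 359.
Check: 173 · 359 = 62107.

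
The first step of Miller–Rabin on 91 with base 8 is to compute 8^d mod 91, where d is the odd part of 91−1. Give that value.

91 − 1 = 90 = 2^1 · 45, so d = 45.
8^1 ≡ 8 (mod 91)
8^2 ≡ 8^2 = 64 ≡ 64 (mod 91)
8^4 ≡ 64^2 = 4096 ≡ 1 (mod 91)
8^8 ≡ 1^2 = 1 ≡ 1 (mod 91)
8^16 ≡ 1^2 = 1 ≡ 1 (mod 91)
8^32 ≡ 1^2 = 1 ≡ 1 (mod 91)
45 = 32 + 8 + 4 + 1 in binary powers of 2.
So 8^45 ≡ 1 · 1 · 1 · 8 ≡ 8 (mod 91).
Squaring chain: 8; never reaches −1, so base 8 is a Miller–Rabin witness that 91 is composite.

8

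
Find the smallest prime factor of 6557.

79

6557 is odd.
Digit sum 23, not divisible by 3.
Ends in 7: not divisible by 5.
7: 6557 = 7·936 + 5
11: 6557 = 11·596 + 1
13: 6557 = 13·504 + 5
17: 6557 = 17·385 + 12
19: 6557 = 19·345 + 2
23: 6557 = 23·285 + 2
29: 6557 = 29·226 + 3
31: 6557 = 31·211 + 16
37: 6557 = 37·177 + 8
41: 6557 = 41·159 + 38
43: 6557 = 43·152 + 21
47: 6557 = 47·139 + 24
53: 6557 = 53·123 + 38
59: 6557 = 59·111 + 8
61: 6557 = 61·107 + 30
67: 6557 = 67·97 + 58
71: 6557 = 71·92 + 25
73: 6557 = 73·89 + 60
79: 6557 = 79·83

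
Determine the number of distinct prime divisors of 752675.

5

752675 = 5^2 · 30107
30107 = 7 · 4301
4301 = 11 · 391
391 = 17 · 23
752675 = 5^2 · 7 · 11 · 17 · 23, which has 5 distinct prime factors.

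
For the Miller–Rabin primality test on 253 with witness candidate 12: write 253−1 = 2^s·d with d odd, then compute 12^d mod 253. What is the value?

253 − 1 = 252 = 2^2 · 63, so d = 63.
12^1 ≡ 12 (mod 253)
12^2 ≡ 12^2 = 144 ≡ 144 (mod 253)
12^4 ≡ 144^2 = 20736 ≡ 243 (mod 253)
12^8 ≡ 243^2 = 59049 ≡ 100 (mod 253)
12^16 ≡ 100^2 = 10000 ≡ 133 (mod 253)
12^32 ≡ 133^2 = 17689 ≡ 232 (mod 253)
63 = 32 + 16 + 8 + 4 + 2 + 1 in binary powers of 2.
So 12^63 ≡ 232 · 133 · 100 · 243 · 144 · 12 ≡ 100 (mod 253).
Squaring chain: 100 → 133; never reaches −1, so base 12 is a Miller–Rabin witness that 253 is composite.

100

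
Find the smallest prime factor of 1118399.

1118399 is odd.
Digit sum 32, not divisible by 3.
Ends in 9: not divisible by 5.
7: 1118399 = 7·159771 + 2
11: 1118399 = 11·101672 + 7
13: 1118399 = 13·86030 + 9
17: 1118399 = 17·65788 + 3
19: 1118399 = 19·58863 + 2
23: 1118399 = 23·48626 + 1
29: 1118399 = 29·38565 + 14
31: 1118399 = 31·36077 + 12
37: 1118399 = 37·30227

37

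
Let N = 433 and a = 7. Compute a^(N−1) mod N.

1

7^1 ≡ 7 (mod 433)
7^2 ≡ 7^2 = 49 ≡ 49 (mod 433)
7^4 ≡ 49^2 = 2401 ≡ 236 (mod 433)
7^8 ≡ 236^2 = 55696 ≡ 272 (mod 433)
7^16 ≡ 272^2 = 73984 ≡ 374 (mod 433)
7^32 ≡ 374^2 = 139876 ≡ 17 (mod 433)
7^64 ≡ 17^2 = 289 ≡ 289 (mod 433)
7^128 ≡ 289^2 = 83521 ≡ 385 (mod 433)
7^256 ≡ 385^2 = 148225 ≡ 139 (mod 433)
432 = 256 + 128 + 32 + 16 in binary powers of 2.
So 7^432 ≡ 139 · 385 · 17 · 374 ≡ 1 (mod 433).
Since the result is 1, base 7 gives no evidence that 433 is composite.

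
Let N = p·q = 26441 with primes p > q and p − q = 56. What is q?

Since p = q + 56, we have 26441 = q(q + 56), so q² + 56q − 26441 = 0.
Discriminant: 56² + 4·26441 = 3136 + 105764 = 108900; √108900 = 330.
q = (−56 + 330)/2 = 137, and p = q + 56 = 193.
Check: 137 · 193 = 26441.

137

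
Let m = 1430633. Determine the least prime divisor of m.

47

1430633 is odd.
Digit sum 20, not divisible by 3.
Ends in 3: not divisible by 5.
7: 1430633 = 7·204376 + 1
11: 1430633 = 11·130057 + 6
13: 1430633 = 13·110048 + 9
17: 1430633 = 17·84154 + 15
19: 1430633 = 19·75296 + 9
23: 1430633 = 23·62201 + 10
29: 1430633 = 29·49332 + 5
31: 1430633 = 31·46149 + 14
37: 1430633 = 37·38665 + 28
41: 1430633 = 41·34893 + 20
43: 1430633 = 43·33270 + 23
47: 1430633 = 47·30439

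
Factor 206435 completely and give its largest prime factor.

206435 = 5 · 41287
41287 = 19 · 2173
2173 = 41 · 53
53 is prime.
So 206435 = 5 · 19 · 41 · 53; the largest prime factor is 53.

53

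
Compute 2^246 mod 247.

220

2^1 ≡ 2 (mod 247)
2^2 ≡ 2^2 = 4 ≡ 4 (mod 247)
2^4 ≡ 4^2 = 16 ≡ 16 (mod 247)
2^8 ≡ 16^2 = 256 ≡ 9 (mod 247)
2^16 ≡ 9^2 = 81 ≡ 81 (mod 247)
2^32 ≡ 81^2 = 6561 ≡ 139 (mod 247)
2^64 ≡ 139^2 = 19321 ≡ 55 (mod 247)
2^128 ≡ 55^2 = 3025 ≡ 61 (mod 247)
246 = 128 + 64 + 32 + 16 + 4 + 2 in binary powers of 2.
So 2^246 ≡ 61 · 55 · 139 · 81 · 16 · 4 ≡ 220 (mod 247).
Since 220 ≠ 1, base 2 is a Fermat witness: 247 is composite.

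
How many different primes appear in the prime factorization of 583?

2

583 = 11 · 53
583 = 11 · 53, which has 2 distinct prime factors.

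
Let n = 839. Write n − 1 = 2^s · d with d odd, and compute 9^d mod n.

839 − 1 = 838 = 2^1 · 419, so d = 419.
9^1 ≡ 9 (mod 839)
9^2 ≡ 9^2 = 81 ≡ 81 (mod 839)
9^4 ≡ 81^2 = 6561 ≡ 688 (mod 839)
9^8 ≡ 688^2 = 473344 ≡ 148 (mod 839)
9^16 ≡ 148^2 = 21904 ≡ 90 (mod 839)
9^32 ≡ 90^2 = 8100 ≡ 549 (mod 839)
9^64 ≡ 549^2 = 301401 ≡ 200 (mod 839)
9^128 ≡ 200^2 = 40000 ≡ 567 (mod 839)
9^256 ≡ 567^2 = 321489 ≡ 152 (mod 839)
419 = 256 + 128 + 32 + 2 + 1 in binary powers of 2.
So 9^419 ≡ 152 · 567 · 549 · 81 · 9 ≡ 1 (mod 839).
Since 9^d ≡ 1 (mod 839), base 9 does not prove 839 composite.

1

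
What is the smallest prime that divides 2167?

2167 is odd.
Digit sum 16, not divisible by 3.
Ends in 7: not divisible by 5.
7: 2167 = 7·309 + 4
11: 2167 = 11·197

11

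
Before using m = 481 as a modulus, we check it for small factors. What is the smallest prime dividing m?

481 is odd.
Digit sum 13, not divisible by 3.
Ends in 1: not divisible by 5.
7: 481 = 7·68 + 5
11: 481 = 11·43 + 8
13: 481 = 13·37

13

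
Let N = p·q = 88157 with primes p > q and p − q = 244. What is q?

Since p = q + 244, we have 88157 = q(q + 244), so q² + 244q − 88157 = 0.
Discriminant: 244² + 4·88157 = 59536 + 352628 = 412164; √412164 = 642.
q = (−244 + 642)/2 = 199, and p = q + 244 = 443.
Check: 199 · 443 = 88157.

199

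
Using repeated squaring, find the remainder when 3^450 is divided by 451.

419

3^1 ≡ 3 (mod 451)
3^2 ≡ 3^2 = 9 ≡ 9 (mod 451)
3^4 ≡ 9^2 = 81 ≡ 81 (mod 451)
3^8 ≡ 81^2 = 6561 ≡ 247 (mod 451)
3^16 ≡ 247^2 = 61009 ≡ 124 (mod 451)
3^32 ≡ 124^2 = 15376 ≡ 42 (mod 451)
3^64 ≡ 42^2 = 1764 ≡ 411 (mod 451)
3^128 ≡ 411^2 = 168921 ≡ 247 (mod 451)
3^256 ≡ 247^2 = 61009 ≡ 124 (mod 451)
450 = 256 + 128 + 64 + 2 in binary powers of 2.
So 3^450 ≡ 124 · 247 · 411 · 9 ≡ 419 (mod 451).
Since 419 ≠ 1, base 3 is a Fermat witness: 451 is composite.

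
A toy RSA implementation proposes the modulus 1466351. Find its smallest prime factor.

53

1466351 is odd.
Digit sum 26, not divisible by 3.
Ends in 1: not divisible by 5.
7: 1466351 = 7·209478 + 5
11: 1466351 = 11·133304 + 7
13: 1466351 = 13·112796 + 3
17: 1466351 = 17·86255 + 16
19: 1466351 = 19·77176 + 7
23: 1466351 = 23·63754 + 9
29: 1466351 = 29·50563 + 24
31: 1466351 = 31·47301 + 20
37: 1466351 = 37·39631 + 4
41: 1466351 = 41·35764 + 27
43: 1466351 = 43·34101 + 8
47: 1466351 = 47·31198 + 45
53: 1466351 = 53·27667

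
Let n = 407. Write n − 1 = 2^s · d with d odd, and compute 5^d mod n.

407 − 1 = 406 = 2^1 · 203, so d = 203.
5^1 ≡ 5 (mod 407)
5^2 ≡ 5^2 = 25 ≡ 25 (mod 407)
5^4 ≡ 25^2 = 625 ≡ 218 (mod 407)
5^8 ≡ 218^2 = 47524 ≡ 312 (mod 407)
5^16 ≡ 312^2 = 97344 ≡ 71 (mod 407)
5^32 ≡ 71^2 = 5041 ≡ 157 (mod 407)
5^64 ≡ 157^2 = 24649 ≡ 229 (mod 407)
5^128 ≡ 229^2 = 52441 ≡ 345 (mod 407)
203 = 128 + 64 + 8 + 2 + 1 in binary powers of 2.
So 5^203 ≡ 345 · 229 · 312 · 25 · 5 ≡ 279 (mod 407).
Squaring chain: 279; never reaches −1, so base 5 is a Miller–Rabin witness that 407 is composite.

279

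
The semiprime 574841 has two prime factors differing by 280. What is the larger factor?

Since p = q + 280, we have 574841 = q(q + 280), so q² + 280q − 574841 = 0.
Discriminant: 280² + 4·574841 = 78400 + 2299364 = 2377764; √2377764 = 1542.
q = (−280 + 1542)/2 = 631, and p = q + 280 = 911.
Check: 631 · 911 = 574841.

911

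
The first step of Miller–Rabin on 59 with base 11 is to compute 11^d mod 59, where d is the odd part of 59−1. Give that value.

58

59 − 1 = 58 = 2^1 · 29, so d = 29.
11^1 ≡ 11 (mod 59)
11^2 ≡ 11^2 = 121 ≡ 3 (mod 59)
11^4 ≡ 3^2 = 9 ≡ 9 (mod 59)
11^8 ≡ 9^2 = 81 ≡ 22 (mod 59)
11^16 ≡ 22^2 = 484 ≡ 12 (mod 59)
29 = 16 + 8 + 4 + 1 in binary powers of 2.
So 11^29 ≡ 12 · 22 · 9 · 11 ≡ 58 (mod 59).
Since 11^d ≡ 58 (mod 59), base 11 does not prove 59 composite.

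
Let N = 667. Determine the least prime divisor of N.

23

667 is odd.
Digit sum 19, not divisible by 3.
Ends in 7: not divisible by 5.
7: 667 = 7·95 + 2
11: 667 = 11·60 + 7
13: 667 = 13·51 + 4
17: 667 = 17·39 + 4
19: 667 = 19·35 + 2
23: 667 = 23·29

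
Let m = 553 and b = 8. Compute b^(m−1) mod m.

22

8^1 ≡ 8 (mod 553)
8^2 ≡ 8^2 = 64 ≡ 64 (mod 553)
8^4 ≡ 64^2 = 4096 ≡ 225 (mod 553)
8^8 ≡ 225^2 = 50625 ≡ 302 (mod 553)
8^16 ≡ 302^2 = 91204 ≡ 512 (mod 553)
8^32 ≡ 512^2 = 262144 ≡ 22 (mod 553)
8^64 ≡ 22^2 = 484 ≡ 484 (mod 553)
8^128 ≡ 484^2 = 234256 ≡ 337 (mod 553)
8^256 ≡ 337^2 = 113569 ≡ 204 (mod 553)
8^512 ≡ 204^2 = 41616 ≡ 141 (mod 553)
552 = 512 + 32 + 8 in binary powers of 2.
So 8^552 ≡ 141 · 22 · 302 ≡ 22 (mod 553).
Since 22 ≠ 1, base 8 is a Fermat witness: 553 is composite.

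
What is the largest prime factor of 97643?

97643 = 7 · 13949
13949 = 13 · 1073
1073 = 29 · 37
37 is prime.
So 97643 = 7 · 13 · 29 · 37; the largest prime factor is 37.

37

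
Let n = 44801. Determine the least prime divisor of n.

44801 is odd.
Digit sum 17, not divisible by 3.
Ends in 1: not divisible by 5.
7: 44801 = 7·6400 + 1
11: 44801 = 11·4072 + 9
13: 44801 = 13·3446 + 3
17: 44801 = 17·2635 + 6
19: 44801 = 19·2357 + 18
23: 44801 = 23·1947 + 20
29: 44801 = 29·1544 + 25
31: 44801 = 31·1445 + 6
37: 44801 = 37·1210 + 31
41: 44801 = 41·1092 + 29
43: 44801 = 43·1041 + 38
47: 44801 = 47·953 + 10
53: 44801 = 53·845 + 16
59: 44801 = 59·759 + 20
61: 44801 = 61·734 + 27
67: 44801 = 67·668 + 45
71: 44801 = 71·631

71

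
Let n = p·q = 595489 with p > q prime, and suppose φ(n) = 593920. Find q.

641

φ(n) = (p−1)(q−1) = n − (p+q) + 1, so p + q = 595489 − 593920 + 1 = 1570.
p and q are the roots of t² − 1570t + 595489 = 0.
Discriminant: 1570² − 4·595489 = 2464900 − 2381956 = 82944; √82944 = 288.
q = (1570 − 288)/2 = 641, p = (1570 + 288)/2 = 929.
Check: 641 · 929 = 595489.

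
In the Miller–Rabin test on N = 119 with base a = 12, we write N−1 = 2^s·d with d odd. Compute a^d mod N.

108

119 − 1 = 118 = 2^1 · 59, so d = 59.
12^1 ≡ 12 (mod 119)
12^2 ≡ 12^2 = 144 ≡ 25 (mod 119)
12^4 ≡ 25^2 = 625 ≡ 30 (mod 119)
12^8 ≡ 30^2 = 900 ≡ 67 (mod 119)
12^16 ≡ 67^2 = 4489 ≡ 86 (mod 119)
12^32 ≡ 86^2 = 7396 ≡ 18 (mod 119)
59 = 32 + 16 + 8 + 2 + 1 in binary powers of 2.
So 12^59 ≡ 18 · 86 · 67 · 25 · 12 ≡ 108 (mod 119).
Squaring chain: 108; never reaches −1, so base 12 is a Miller–Rabin witness that 119 is composite.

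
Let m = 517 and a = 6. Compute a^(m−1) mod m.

6^1 ≡ 6 (mod 517)
6^2 ≡ 6^2 = 36 ≡ 36 (mod 517)
6^4 ≡ 36^2 = 1296 ≡ 262 (mod 517)
6^8 ≡ 262^2 = 68644 ≡ 400 (mod 517)
6^16 ≡ 400^2 = 160000 ≡ 247 (mod 517)
6^32 ≡ 247^2 = 61009 ≡ 3 (mod 517)
6^64 ≡ 3^2 = 9 ≡ 9 (mod 517)
6^128 ≡ 9^2 = 81 ≡ 81 (mod 517)
6^256 ≡ 81^2 = 6561 ≡ 357 (mod 517)
6^512 ≡ 357^2 = 127449 ≡ 267 (mod 517)
516 = 512 + 4 in binary powers of 2.
So 6^516 ≡ 267 · 262 ≡ 159 (mod 517).
Since 159 ≠ 1, base 6 is a Fermat witness: 517 is composite.

159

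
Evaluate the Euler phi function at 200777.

190240

Factor: 200777 = 41 · 59 · 83.
φ(200777) = (41−1) · (59−1) · (83−1) = 40 · 58 · 82 = 190240.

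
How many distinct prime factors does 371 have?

371 = 7 · 53
371 = 7 · 53, which has 2 distinct prime factors.

2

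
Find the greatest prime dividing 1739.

47

1739 = 37 · 47
47 is prime.
So 1739 = 37 · 47; the largest prime factor is 47.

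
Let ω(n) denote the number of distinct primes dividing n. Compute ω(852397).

5

852397 = 7 · 121771
121771 = 13 · 9367
9367 = 17 · 551
551 = 19 · 29
852397 = 7 · 13 · 17 · 19 · 29, which has 5 distinct prime factors.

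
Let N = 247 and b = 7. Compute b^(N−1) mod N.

7^1 ≡ 7 (mod 247)
7^2 ≡ 7^2 = 49 ≡ 49 (mod 247)
7^4 ≡ 49^2 = 2401 ≡ 178 (mod 247)
7^8 ≡ 178^2 = 31684 ≡ 68 (mod 247)
7^16 ≡ 68^2 = 4624 ≡ 178 (mod 247)
7^32 ≡ 178^2 = 31684 ≡ 68 (mod 247)
7^64 ≡ 68^2 = 4624 ≡ 178 (mod 247)
7^128 ≡ 178^2 = 31684 ≡ 68 (mod 247)
246 = 128 + 64 + 32 + 16 + 4 + 2 in binary powers of 2.
So 7^246 ≡ 68 · 178 · 68 · 178 · 178 · 49 ≡ 77 (mod 247).
Since 77 ≠ 1, base 7 is a Fermat witness: 247 is composite.

77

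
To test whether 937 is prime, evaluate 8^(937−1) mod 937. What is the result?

8^1 ≡ 8 (mod 937)
8^2 ≡ 8^2 = 64 ≡ 64 (mod 937)
8^4 ≡ 64^2 = 4096 ≡ 348 (mod 937)
8^8 ≡ 348^2 = 121104 ≡ 231 (mod 937)
8^16 ≡ 231^2 = 53361 ≡ 889 (mod 937)
8^32 ≡ 889^2 = 790321 ≡ 430 (mod 937)
8^64 ≡ 430^2 = 184900 ≡ 311 (mod 937)
8^128 ≡ 311^2 = 96721 ≡ 210 (mod 937)
8^256 ≡ 210^2 = 44100 ≡ 61 (mod 937)
8^512 ≡ 61^2 = 3721 ≡ 910 (mod 937)
936 = 512 + 256 + 128 + 32 + 8 in binary powers of 2.
So 8^936 ≡ 910 · 61 · 210 · 430 · 231 ≡ 1 (mod 937).
Since the result is 1, base 8 gives no evidence that 937 is composite.

1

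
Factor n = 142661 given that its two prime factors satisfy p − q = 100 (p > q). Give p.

431

Since p = q + 100, we have 142661 = q(q + 100), so q² + 100q − 142661 = 0.
Discriminant: 100² + 4·142661 = 10000 + 570644 = 580644; √580644 = 762.
q = (−100 + 762)/2 = 331, and p = q + 100 = 431.
Check: 331 · 431 = 142661.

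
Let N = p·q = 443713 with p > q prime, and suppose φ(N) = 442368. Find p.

769

φ(n) = (p−1)(q−1) = n − (p+q) + 1, so p + q = 443713 − 442368 + 1 = 1346.
p and q are the roots of t² − 1346t + 443713 = 0.
Discriminant: 1346² − 4·443713 = 1811716 − 1774852 = 36864; √36864 = 192.
q = (1346 − 192)/2 = 577, p = (1346 + 192)/2 = 769.
Check: 577 · 769 = 443713.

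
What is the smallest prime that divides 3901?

3901 is odd.
Digit sum 13, not divisible by 3.
Ends in 1: not divisible by 5.
7: 3901 = 7·557 + 2
11: 3901 = 11·354 + 7
13: 3901 = 13·300 + 1
17: 3901 = 17·229 + 8
19: 3901 = 19·205 + 6
23: 3901 = 23·169 + 14
29: 3901 = 29·134 + 15
31: 3901 = 31·125 + 26
37: 3901 = 37·105 + 16
41: 3901 = 41·95 + 6
43: 3901 = 43·90 + 31
47: 3901 = 47·83

47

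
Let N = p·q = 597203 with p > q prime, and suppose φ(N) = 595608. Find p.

φ(n) = (p−1)(q−1) = n − (p+q) + 1, so p + q = 597203 − 595608 + 1 = 1596.
p and q are the roots of t² − 1596t + 597203 = 0.
Discriminant: 1596² − 4·597203 = 2547216 − 2388812 = 158404; √158404 = 398.
q = (1596 − 398)/2 = 599, p = (1596 + 398)/2 = 997.
Check: 599 · 997 = 597203.

997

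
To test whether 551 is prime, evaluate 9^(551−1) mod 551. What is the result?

123

9^1 ≡ 9 (mod 551)
9^2 ≡ 9^2 = 81 ≡ 81 (mod 551)
9^4 ≡ 81^2 = 6561 ≡ 500 (mod 551)
9^8 ≡ 500^2 = 250000 ≡ 397 (mod 551)
9^16 ≡ 397^2 = 157609 ≡ 23 (mod 551)
9^32 ≡ 23^2 = 529 ≡ 529 (mod 551)
9^64 ≡ 529^2 = 279841 ≡ 484 (mod 551)
9^128 ≡ 484^2 = 234256 ≡ 81 (mod 551)
9^256 ≡ 81^2 = 6561 ≡ 500 (mod 551)
9^512 ≡ 500^2 = 250000 ≡ 397 (mod 551)
550 = 512 + 32 + 4 + 2 in binary powers of 2.
So 9^550 ≡ 397 · 529 · 500 · 81 ≡ 123 (mod 551).
Since 123 ≠ 1, base 9 is a Fermat witness: 551 is composite.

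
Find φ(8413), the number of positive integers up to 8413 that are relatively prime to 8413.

8188

Factor: 8413 = 47 · 179.
φ(8413) = (47−1) · (179−1) = 46 · 178 = 8188.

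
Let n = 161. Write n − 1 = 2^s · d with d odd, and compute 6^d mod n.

161 − 1 = 160 = 2^5 · 5, so d = 5.
6^1 ≡ 6 (mod 161)
6^2 ≡ 6^2 = 36 ≡ 36 (mod 161)
6^4 ≡ 36^2 = 1296 ≡ 8 (mod 161)
5 = 4 + 1 in binary powers of 2.
So 6^5 ≡ 8 · 6 ≡ 48 (mod 161).
Squaring chain: 48 → 50 → 85 → 141 → 78; never reaches −1, so base 6 is a Miller–Rabin witness that 161 is composite.

48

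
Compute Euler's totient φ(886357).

Factor: 886357 = 59 · 83 · 181.
φ(886357) = (59−1) · (83−1) · (181−1) = 58 · 82 · 180 = 856080.

856080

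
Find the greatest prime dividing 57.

57 = 3 · 19
19 is prime.
So 57 = 3 · 19; the largest prime factor is 19.

19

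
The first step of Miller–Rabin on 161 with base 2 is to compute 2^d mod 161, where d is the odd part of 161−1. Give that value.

32

161 − 1 = 160 = 2^5 · 5, so d = 5.
2^1 ≡ 2 (mod 161)
2^2 ≡ 2^2 = 4 ≡ 4 (mod 161)
2^4 ≡ 4^2 = 16 ≡ 16 (mod 161)
5 = 4 + 1 in binary powers of 2.
So 2^5 ≡ 16 · 2 ≡ 32 (mod 161).
Squaring chain: 32 → 58 → 144 → 128 → 123; never reaches −1, so base 2 is a Miller–Rabin witness that 161 is composite.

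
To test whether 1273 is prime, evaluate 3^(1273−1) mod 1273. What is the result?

828

3^1 ≡ 3 (mod 1273)
3^2 ≡ 3^2 = 9 ≡ 9 (mod 1273)
3^4 ≡ 9^2 = 81 ≡ 81 (mod 1273)
3^8 ≡ 81^2 = 6561 ≡ 196 (mod 1273)
3^16 ≡ 196^2 = 38416 ≡ 226 (mod 1273)
3^32 ≡ 226^2 = 51076 ≡ 156 (mod 1273)
3^64 ≡ 156^2 = 24336 ≡ 149 (mod 1273)
3^128 ≡ 149^2 = 22201 ≡ 560 (mod 1273)
3^256 ≡ 560^2 = 313600 ≡ 442 (mod 1273)
3^512 ≡ 442^2 = 195364 ≡ 595 (mod 1273)
3^1024 ≡ 595^2 = 354025 ≡ 131 (mod 1273)
1272 = 1024 + 128 + 64 + 32 + 16 + 8 in binary powers of 2.
So 3^1272 ≡ 131 · 560 · 149 · 156 · 226 · 196 ≡ 828 (mod 1273).
Since 828 ≠ 1, base 3 is a Fermat witness: 1273 is composite.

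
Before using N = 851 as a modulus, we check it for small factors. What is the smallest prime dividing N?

851 is odd.
Digit sum 14, not divisible by 3.
Ends in 1: not divisible by 5.
7: 851 = 7·121 + 4
11: 851 = 11·77 + 4
13: 851 = 13·65 + 6
17: 851 = 17·50 + 1
19: 851 = 19·44 + 15
23: 851 = 23·37

23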